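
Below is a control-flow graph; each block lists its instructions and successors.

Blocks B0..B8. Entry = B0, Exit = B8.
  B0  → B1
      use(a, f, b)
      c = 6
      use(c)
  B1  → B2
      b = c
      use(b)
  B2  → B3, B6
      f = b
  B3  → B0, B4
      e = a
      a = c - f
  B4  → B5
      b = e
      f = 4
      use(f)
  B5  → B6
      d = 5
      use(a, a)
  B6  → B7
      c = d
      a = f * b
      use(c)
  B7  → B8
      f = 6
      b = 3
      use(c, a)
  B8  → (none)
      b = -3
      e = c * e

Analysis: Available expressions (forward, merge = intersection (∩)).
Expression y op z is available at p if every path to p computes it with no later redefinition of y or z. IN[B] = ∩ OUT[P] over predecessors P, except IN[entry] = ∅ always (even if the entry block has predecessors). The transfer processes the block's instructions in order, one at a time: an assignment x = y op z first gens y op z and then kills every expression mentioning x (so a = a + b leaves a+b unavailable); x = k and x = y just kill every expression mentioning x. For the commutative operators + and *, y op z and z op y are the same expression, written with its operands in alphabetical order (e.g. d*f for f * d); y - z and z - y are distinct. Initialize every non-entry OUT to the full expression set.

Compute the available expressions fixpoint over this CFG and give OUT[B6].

Answer: {b*f}

Working:
Converged values:
  B0:   IN={}   OUT={}
  B1:   IN={}   OUT={}
  B2:   IN={}   OUT={}
  B3:   IN={}   OUT={c-f}
  B4:   IN={c-f}   OUT={}
  B5:   IN={}   OUT={}
  B6:   IN={}   OUT={b*f}
  B7:   IN={b*f}   OUT={}
  B8:   IN={}   OUT={}

Merge at B6: IN[B6] = OUT[B2] ∩ OUT[B5] = {}
Applying B6's transfer function to that IN value gives OUT[B6] (row B6 above).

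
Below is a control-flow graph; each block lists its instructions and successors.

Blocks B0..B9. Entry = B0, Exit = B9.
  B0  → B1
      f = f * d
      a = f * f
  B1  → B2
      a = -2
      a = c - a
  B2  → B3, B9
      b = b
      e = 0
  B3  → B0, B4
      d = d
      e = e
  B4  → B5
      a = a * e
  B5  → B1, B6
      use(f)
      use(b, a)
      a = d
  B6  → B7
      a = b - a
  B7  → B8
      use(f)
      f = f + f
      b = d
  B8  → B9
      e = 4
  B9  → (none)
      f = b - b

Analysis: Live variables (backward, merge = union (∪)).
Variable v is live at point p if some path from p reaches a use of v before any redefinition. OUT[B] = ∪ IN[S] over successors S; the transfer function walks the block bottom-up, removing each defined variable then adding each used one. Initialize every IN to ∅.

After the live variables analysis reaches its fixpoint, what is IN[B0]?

Answer: {b, c, d, f}

Derivation:
Converged values:
  B0:   IN={b, c, d, f}   OUT={b, c, d, f}
  B1:   IN={b, c, d, f}   OUT={a, b, c, d, f}
  B2:   IN={a, b, c, d, f}   OUT={a, b, c, d, e, f}
  B3:   IN={a, b, c, d, e, f}   OUT={a, b, c, d, e, f}
  B4:   IN={a, b, c, d, e, f}   OUT={a, b, c, d, f}
  B5:   IN={a, b, c, d, f}   OUT={a, b, c, d, f}
  B6:   IN={a, b, d, f}   OUT={d, f}
  B7:   IN={d, f}   OUT={b}
  B8:   IN={b}   OUT={b}
  B9:   IN={b}   OUT={}

Merge at B0: OUT[B0] = IN[B1] = {b, c, d, f}
Applying B0's transfer function to that OUT value gives IN[B0] (row B0 above).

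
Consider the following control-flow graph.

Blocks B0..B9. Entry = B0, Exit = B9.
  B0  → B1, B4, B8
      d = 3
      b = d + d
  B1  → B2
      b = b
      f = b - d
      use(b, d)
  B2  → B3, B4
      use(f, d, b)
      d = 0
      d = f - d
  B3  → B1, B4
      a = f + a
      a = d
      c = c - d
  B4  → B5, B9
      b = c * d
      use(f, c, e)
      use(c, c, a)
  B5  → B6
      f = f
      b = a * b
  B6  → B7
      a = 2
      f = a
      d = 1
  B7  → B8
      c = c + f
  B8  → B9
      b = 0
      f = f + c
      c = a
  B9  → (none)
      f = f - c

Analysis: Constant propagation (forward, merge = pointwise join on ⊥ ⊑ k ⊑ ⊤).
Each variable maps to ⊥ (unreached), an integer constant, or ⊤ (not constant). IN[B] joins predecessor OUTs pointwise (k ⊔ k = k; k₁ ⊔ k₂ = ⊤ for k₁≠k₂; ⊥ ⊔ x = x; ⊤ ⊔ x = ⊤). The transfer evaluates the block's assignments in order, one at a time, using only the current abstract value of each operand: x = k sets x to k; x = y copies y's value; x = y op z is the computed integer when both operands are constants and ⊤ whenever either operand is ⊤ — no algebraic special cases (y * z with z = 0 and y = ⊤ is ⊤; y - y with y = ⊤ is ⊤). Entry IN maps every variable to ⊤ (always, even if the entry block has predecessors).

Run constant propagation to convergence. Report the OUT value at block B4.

Per-block solution:
  B0:   IN=(all ⊤)   OUT={b:6, d:3; rest ⊤}
  B1:   IN={b:6, d:3; rest ⊤}   OUT={b:6, d:3, f:3; rest ⊤}
  B2:   IN={b:6, d:3, f:3; rest ⊤}   OUT={b:6, d:3, f:3; rest ⊤}
  B3:   IN={b:6, d:3, f:3; rest ⊤}   OUT={a:3, b:6, d:3, f:3; rest ⊤}
  B4:   IN={b:6, d:3; rest ⊤}   OUT={d:3; rest ⊤}
  B5:   IN={d:3; rest ⊤}   OUT={d:3; rest ⊤}
  B6:   IN={d:3; rest ⊤}   OUT={a:2, d:1, f:2; rest ⊤}
  B7:   IN={a:2, d:1, f:2; rest ⊤}   OUT={a:2, d:1, f:2; rest ⊤}
  B8:   IN=(all ⊤)   OUT={b:0; rest ⊤}
  B9:   IN=(all ⊤)   OUT=(all ⊤)

Merge at B4: IN[B4] = OUT[B0] ⊔ OUT[B2] ⊔ OUT[B3] = {a: ⊤, b: 6, c: ⊤, d: 3, e: ⊤, f: ⊤}
Applying B4's transfer function to that IN value gives OUT[B4] (row B4 above).

Answer: {a: ⊤, b: ⊤, c: ⊤, d: 3, e: ⊤, f: ⊤}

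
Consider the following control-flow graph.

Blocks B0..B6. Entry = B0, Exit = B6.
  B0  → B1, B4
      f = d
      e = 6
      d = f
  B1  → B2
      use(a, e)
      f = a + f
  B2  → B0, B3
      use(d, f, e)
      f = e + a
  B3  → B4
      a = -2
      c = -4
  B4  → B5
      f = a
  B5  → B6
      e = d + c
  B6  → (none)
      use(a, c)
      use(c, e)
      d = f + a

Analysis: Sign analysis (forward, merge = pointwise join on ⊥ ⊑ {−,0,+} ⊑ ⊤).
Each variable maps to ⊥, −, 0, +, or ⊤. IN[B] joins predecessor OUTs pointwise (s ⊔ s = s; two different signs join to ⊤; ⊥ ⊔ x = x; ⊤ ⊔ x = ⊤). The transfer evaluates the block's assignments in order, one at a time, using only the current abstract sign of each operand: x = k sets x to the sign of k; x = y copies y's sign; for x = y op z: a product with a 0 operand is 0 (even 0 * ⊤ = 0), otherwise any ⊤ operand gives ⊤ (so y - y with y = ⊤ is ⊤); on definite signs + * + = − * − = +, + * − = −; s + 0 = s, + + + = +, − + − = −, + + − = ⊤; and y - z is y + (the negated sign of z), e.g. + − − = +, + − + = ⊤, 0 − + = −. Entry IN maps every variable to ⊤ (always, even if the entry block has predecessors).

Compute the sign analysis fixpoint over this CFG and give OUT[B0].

Answer: {a: ⊤, b: ⊤, c: ⊤, d: ⊤, e: +, f: ⊤}

Working:
Per-block solution:
  B0:  IN=(all ⊤)  OUT={e:+; rest ⊤}
  B1:  IN={e:+; rest ⊤}  OUT={e:+; rest ⊤}
  B2:  IN={e:+; rest ⊤}  OUT={e:+; rest ⊤}
  B3:  IN={e:+; rest ⊤}  OUT={a:-, c:-, e:+; rest ⊤}
  B4:  IN={e:+; rest ⊤}  OUT={e:+; rest ⊤}
  B5:  IN={e:+; rest ⊤}  OUT=(all ⊤)
  B6:  IN=(all ⊤)  OUT=(all ⊤)

Merge at B0 (entry node, so the boundary value (all ⊤) is joined with the incoming edge(s)): IN[B0] = (all ⊤) ⊔ OUT[B2] = {a: ⊤, b: ⊤, c: ⊤, d: ⊤, e: ⊤, f: ⊤}
Applying B0's transfer function to that IN value gives OUT[B0] (row B0 above).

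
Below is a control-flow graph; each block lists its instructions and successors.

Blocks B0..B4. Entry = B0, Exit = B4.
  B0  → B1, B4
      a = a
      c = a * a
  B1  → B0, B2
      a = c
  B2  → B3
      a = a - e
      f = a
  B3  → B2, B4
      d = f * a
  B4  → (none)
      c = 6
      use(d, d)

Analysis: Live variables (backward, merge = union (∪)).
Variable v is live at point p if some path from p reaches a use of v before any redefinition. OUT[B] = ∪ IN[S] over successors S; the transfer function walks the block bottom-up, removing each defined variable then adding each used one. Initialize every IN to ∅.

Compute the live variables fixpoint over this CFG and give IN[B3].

Answer: {a, e, f}

Derivation:
Per-block solution:
  B0: | IN={a, d, e} | OUT={c, d, e}
  B1: | IN={c, d, e} | OUT={a, d, e}
  B2: | IN={a, e} | OUT={a, e, f}
  B3: | IN={a, e, f} | OUT={a, d, e}
  B4: | IN={d} | OUT={}

Merge at B3: OUT[B3] = IN[B2] ⊔ IN[B4] = {a, d, e}
Applying B3's transfer function to that OUT value gives IN[B3] (row B3 above).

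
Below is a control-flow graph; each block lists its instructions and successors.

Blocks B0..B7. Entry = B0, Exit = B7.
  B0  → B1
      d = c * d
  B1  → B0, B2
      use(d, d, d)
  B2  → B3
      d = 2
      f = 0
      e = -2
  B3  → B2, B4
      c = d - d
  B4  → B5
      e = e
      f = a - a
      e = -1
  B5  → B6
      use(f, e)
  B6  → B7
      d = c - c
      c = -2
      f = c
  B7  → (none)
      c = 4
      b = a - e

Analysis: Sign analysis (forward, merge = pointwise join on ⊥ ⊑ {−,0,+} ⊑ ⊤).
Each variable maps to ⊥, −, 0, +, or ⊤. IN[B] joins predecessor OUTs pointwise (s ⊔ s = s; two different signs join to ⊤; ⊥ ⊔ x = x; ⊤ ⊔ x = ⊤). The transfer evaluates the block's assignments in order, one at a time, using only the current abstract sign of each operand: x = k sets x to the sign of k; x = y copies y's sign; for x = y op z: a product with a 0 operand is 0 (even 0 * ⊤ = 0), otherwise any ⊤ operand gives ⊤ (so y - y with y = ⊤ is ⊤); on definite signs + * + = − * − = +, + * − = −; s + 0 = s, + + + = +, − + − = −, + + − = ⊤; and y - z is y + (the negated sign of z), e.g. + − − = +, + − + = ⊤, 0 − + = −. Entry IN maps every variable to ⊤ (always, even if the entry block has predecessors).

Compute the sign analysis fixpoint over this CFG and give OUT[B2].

Answer: {a: ⊤, b: ⊤, c: ⊤, d: +, e: -, f: 0}

Trace:
Converged values:
  B0: | IN=(all ⊤) | OUT=(all ⊤)
  B1: | IN=(all ⊤) | OUT=(all ⊤)
  B2: | IN=(all ⊤) | OUT={d:+, e:-, f:0; rest ⊤}
  B3: | IN={d:+, e:-, f:0; rest ⊤} | OUT={d:+, e:-, f:0; rest ⊤}
  B4: | IN={d:+, e:-, f:0; rest ⊤} | OUT={d:+, e:-; rest ⊤}
  B5: | IN={d:+, e:-; rest ⊤} | OUT={d:+, e:-; rest ⊤}
  B6: | IN={d:+, e:-; rest ⊤} | OUT={c:-, e:-, f:-; rest ⊤}
  B7: | IN={c:-, e:-, f:-; rest ⊤} | OUT={c:+, e:-, f:-; rest ⊤}

Merge at B2: IN[B2] = OUT[B1] ⊔ OUT[B3] = {a: ⊤, b: ⊤, c: ⊤, d: ⊤, e: ⊤, f: ⊤}
Applying B2's transfer function to that IN value gives OUT[B2] (row B2 above).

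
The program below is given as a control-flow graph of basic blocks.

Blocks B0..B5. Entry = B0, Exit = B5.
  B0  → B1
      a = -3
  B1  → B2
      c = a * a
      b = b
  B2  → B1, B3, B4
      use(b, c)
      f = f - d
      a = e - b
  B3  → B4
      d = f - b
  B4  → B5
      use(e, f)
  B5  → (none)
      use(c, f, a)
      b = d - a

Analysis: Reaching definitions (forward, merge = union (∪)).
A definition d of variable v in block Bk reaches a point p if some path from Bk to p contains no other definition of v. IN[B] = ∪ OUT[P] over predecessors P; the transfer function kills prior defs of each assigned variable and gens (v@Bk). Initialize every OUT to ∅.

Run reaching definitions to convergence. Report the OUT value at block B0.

Fixpoint table:
  B0:   IN={}   OUT={a@B0}
  B1:   IN={a@B0, a@B2, b@B1, c@B1, f@B2}   OUT={a@B0, a@B2, b@B1, c@B1, f@B2}
  B2:   IN={a@B0, a@B2, b@B1, c@B1, f@B2}   OUT={a@B2, b@B1, c@B1, f@B2}
  B3:   IN={a@B2, b@B1, c@B1, f@B2}   OUT={a@B2, b@B1, c@B1, d@B3, f@B2}
  B4:   IN={a@B2, b@B1, c@B1, d@B3, f@B2}   OUT={a@B2, b@B1, c@B1, d@B3, f@B2}
  B5:   IN={a@B2, b@B1, c@B1, d@B3, f@B2}   OUT={a@B2, b@B5, c@B1, d@B3, f@B2}

B0 is the boundary node: IN[B0] = {}
Applying B0's transfer function to that IN value gives OUT[B0] (row B0 above).

Answer: {a@B0}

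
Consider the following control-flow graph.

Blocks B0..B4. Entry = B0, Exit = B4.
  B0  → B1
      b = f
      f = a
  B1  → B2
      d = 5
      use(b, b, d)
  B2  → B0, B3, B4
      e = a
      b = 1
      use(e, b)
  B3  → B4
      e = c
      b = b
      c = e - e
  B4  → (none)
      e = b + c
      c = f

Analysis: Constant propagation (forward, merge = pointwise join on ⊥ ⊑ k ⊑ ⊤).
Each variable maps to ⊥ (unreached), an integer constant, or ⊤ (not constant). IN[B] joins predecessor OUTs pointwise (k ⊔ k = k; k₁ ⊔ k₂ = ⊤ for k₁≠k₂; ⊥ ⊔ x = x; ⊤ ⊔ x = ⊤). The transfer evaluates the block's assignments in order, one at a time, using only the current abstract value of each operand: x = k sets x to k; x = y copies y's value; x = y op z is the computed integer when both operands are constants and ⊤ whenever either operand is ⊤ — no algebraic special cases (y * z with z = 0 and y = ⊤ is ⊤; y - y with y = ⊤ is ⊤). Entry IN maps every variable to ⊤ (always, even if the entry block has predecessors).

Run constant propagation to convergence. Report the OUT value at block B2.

Per-block solution:
  B0: | IN=(all ⊤) | OUT=(all ⊤)
  B1: | IN=(all ⊤) | OUT={d:5; rest ⊤}
  B2: | IN={d:5; rest ⊤} | OUT={b:1, d:5; rest ⊤}
  B3: | IN={b:1, d:5; rest ⊤} | OUT={b:1, d:5; rest ⊤}
  B4: | IN={b:1, d:5; rest ⊤} | OUT={b:1, d:5; rest ⊤}

Merge at B2: IN[B2] = OUT[B1] = {a: ⊤, b: ⊤, c: ⊤, d: 5, e: ⊤, f: ⊤}
Applying B2's transfer function to that IN value gives OUT[B2] (row B2 above).

Answer: {a: ⊤, b: 1, c: ⊤, d: 5, e: ⊤, f: ⊤}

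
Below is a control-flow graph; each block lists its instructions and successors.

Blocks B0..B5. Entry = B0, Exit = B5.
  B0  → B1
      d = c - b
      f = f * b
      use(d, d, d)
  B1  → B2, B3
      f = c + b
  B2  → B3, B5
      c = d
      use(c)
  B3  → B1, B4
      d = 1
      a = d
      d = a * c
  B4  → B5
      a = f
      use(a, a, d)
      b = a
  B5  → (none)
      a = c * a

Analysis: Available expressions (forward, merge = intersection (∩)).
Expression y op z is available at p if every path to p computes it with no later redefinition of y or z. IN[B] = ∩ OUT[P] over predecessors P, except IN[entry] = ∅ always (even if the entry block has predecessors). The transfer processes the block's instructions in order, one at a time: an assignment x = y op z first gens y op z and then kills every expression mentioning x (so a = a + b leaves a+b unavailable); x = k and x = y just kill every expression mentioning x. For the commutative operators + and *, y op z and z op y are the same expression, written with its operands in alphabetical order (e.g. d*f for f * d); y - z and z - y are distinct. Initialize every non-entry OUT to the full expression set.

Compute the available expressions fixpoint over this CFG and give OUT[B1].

Converged values:
  B0:   IN={}   OUT={c-b}
  B1:   IN={}   OUT={b+c}
  B2:   IN={b+c}   OUT={}
  B3:   IN={}   OUT={a*c}
  B4:   IN={a*c}   OUT={}
  B5:   IN={}   OUT={}

Merge at B1: IN[B1] = OUT[B0] ∩ OUT[B3] = {}
Applying B1's transfer function to that IN value gives OUT[B1] (row B1 above).

Answer: {b+c}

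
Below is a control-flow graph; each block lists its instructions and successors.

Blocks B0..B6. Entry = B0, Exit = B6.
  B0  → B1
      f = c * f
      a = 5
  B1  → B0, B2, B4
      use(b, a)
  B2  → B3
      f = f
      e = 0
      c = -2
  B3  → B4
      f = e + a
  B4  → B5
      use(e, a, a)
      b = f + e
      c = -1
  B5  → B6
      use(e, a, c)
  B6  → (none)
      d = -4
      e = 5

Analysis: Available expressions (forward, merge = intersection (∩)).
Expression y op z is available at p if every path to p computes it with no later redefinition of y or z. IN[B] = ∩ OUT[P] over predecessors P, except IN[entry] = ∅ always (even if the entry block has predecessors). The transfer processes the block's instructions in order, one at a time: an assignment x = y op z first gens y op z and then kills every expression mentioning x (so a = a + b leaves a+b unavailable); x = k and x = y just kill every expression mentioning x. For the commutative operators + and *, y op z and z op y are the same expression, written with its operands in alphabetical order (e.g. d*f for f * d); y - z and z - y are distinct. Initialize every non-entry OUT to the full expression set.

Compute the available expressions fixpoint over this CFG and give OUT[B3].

Answer: {a+e}

Working:
Fixpoint table:
  B0:   IN={}   OUT={}
  B1:   IN={}   OUT={}
  B2:   IN={}   OUT={}
  B3:   IN={}   OUT={a+e}
  B4:   IN={}   OUT={e+f}
  B5:   IN={e+f}   OUT={e+f}
  B6:   IN={e+f}   OUT={}

Merge at B3: IN[B3] = OUT[B2] = {}
Applying B3's transfer function to that IN value gives OUT[B3] (row B3 above).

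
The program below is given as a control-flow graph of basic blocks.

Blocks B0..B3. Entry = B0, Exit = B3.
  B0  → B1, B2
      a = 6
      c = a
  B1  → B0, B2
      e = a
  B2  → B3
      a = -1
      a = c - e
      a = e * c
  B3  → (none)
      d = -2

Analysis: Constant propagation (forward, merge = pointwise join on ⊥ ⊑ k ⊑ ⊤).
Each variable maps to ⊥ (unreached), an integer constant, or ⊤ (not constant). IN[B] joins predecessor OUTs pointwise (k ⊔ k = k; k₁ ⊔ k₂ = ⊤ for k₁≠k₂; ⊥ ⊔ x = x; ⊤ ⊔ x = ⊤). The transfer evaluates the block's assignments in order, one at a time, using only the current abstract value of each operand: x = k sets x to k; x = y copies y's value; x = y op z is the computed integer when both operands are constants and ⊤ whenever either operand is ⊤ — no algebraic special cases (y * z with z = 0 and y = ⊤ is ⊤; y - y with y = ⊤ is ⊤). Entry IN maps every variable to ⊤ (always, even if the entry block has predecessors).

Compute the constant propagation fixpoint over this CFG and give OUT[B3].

Per-block solution:
  B0:  IN=(all ⊤)  OUT={a:6, c:6; rest ⊤}
  B1:  IN={a:6, c:6; rest ⊤}  OUT={a:6, c:6, e:6; rest ⊤}
  B2:  IN={a:6, c:6; rest ⊤}  OUT={c:6; rest ⊤}
  B3:  IN={c:6; rest ⊤}  OUT={c:6, d:-2; rest ⊤}

Merge at B3: IN[B3] = OUT[B2] = {a: ⊤, b: ⊤, c: 6, d: ⊤, e: ⊤, f: ⊤}
Applying B3's transfer function to that IN value gives OUT[B3] (row B3 above).

Answer: {a: ⊤, b: ⊤, c: 6, d: -2, e: ⊤, f: ⊤}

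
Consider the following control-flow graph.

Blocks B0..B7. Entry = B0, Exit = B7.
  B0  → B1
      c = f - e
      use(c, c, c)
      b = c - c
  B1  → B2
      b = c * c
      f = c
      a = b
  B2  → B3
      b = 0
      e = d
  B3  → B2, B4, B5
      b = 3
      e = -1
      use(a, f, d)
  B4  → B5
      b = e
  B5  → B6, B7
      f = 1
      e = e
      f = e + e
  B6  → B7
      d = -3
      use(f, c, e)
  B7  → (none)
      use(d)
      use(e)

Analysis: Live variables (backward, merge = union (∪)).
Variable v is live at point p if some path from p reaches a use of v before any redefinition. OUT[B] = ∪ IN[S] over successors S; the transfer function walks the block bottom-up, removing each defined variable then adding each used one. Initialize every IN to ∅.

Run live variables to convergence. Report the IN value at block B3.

Per-block solution:
  B0: | IN={d, e, f} | OUT={c, d}
  B1: | IN={c, d} | OUT={a, c, d, f}
  B2: | IN={a, c, d, f} | OUT={a, c, d, f}
  B3: | IN={a, c, d, f} | OUT={a, c, d, e, f}
  B4: | IN={c, d, e} | OUT={c, d, e}
  B5: | IN={c, d, e} | OUT={c, d, e, f}
  B6: | IN={c, e, f} | OUT={d, e}
  B7: | IN={d, e} | OUT={}

Merge at B3: OUT[B3] = IN[B2] ⊔ IN[B4] ⊔ IN[B5] = {a, c, d, e, f}
Applying B3's transfer function to that OUT value gives IN[B3] (row B3 above).

Answer: {a, c, d, f}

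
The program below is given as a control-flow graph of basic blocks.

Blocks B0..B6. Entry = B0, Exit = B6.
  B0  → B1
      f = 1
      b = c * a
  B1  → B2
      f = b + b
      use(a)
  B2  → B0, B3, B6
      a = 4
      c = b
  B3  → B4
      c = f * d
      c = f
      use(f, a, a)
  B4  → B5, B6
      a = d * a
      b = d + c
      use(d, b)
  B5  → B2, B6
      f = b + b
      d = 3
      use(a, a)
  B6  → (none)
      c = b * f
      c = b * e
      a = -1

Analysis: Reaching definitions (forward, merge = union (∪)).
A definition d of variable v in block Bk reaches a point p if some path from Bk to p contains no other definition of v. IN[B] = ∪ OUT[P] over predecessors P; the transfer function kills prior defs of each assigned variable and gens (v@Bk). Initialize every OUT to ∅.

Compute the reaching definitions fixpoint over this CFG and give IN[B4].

Answer: {a@B2, b@B0, b@B4, c@B3, d@B5, f@B1, f@B5}

Working:
Converged values:
  B0: | IN={a@B2, b@B0, b@B4, c@B2, d@B5, f@B1, f@B5} | OUT={a@B2, b@B0, c@B2, d@B5, f@B0}
  B1: | IN={a@B2, b@B0, c@B2, d@B5, f@B0} | OUT={a@B2, b@B0, c@B2, d@B5, f@B1}
  B2: | IN={a@B2, a@B4, b@B0, b@B4, c@B2, c@B3, d@B5, f@B1, f@B5} | OUT={a@B2, b@B0, b@B4, c@B2, d@B5, f@B1, f@B5}
  B3: | IN={a@B2, b@B0, b@B4, c@B2, d@B5, f@B1, f@B5} | OUT={a@B2, b@B0, b@B4, c@B3, d@B5, f@B1, f@B5}
  B4: | IN={a@B2, b@B0, b@B4, c@B3, d@B5, f@B1, f@B5} | OUT={a@B4, b@B4, c@B3, d@B5, f@B1, f@B5}
  B5: | IN={a@B4, b@B4, c@B3, d@B5, f@B1, f@B5} | OUT={a@B4, b@B4, c@B3, d@B5, f@B5}
  B6: | IN={a@B2, a@B4, b@B0, b@B4, c@B2, c@B3, d@B5, f@B1, f@B5} | OUT={a@B6, b@B0, b@B4, c@B6, d@B5, f@B1, f@B5}

Merge at B4: IN[B4] = OUT[B3] = {a@B2, b@B0, b@B4, c@B3, d@B5, f@B1, f@B5}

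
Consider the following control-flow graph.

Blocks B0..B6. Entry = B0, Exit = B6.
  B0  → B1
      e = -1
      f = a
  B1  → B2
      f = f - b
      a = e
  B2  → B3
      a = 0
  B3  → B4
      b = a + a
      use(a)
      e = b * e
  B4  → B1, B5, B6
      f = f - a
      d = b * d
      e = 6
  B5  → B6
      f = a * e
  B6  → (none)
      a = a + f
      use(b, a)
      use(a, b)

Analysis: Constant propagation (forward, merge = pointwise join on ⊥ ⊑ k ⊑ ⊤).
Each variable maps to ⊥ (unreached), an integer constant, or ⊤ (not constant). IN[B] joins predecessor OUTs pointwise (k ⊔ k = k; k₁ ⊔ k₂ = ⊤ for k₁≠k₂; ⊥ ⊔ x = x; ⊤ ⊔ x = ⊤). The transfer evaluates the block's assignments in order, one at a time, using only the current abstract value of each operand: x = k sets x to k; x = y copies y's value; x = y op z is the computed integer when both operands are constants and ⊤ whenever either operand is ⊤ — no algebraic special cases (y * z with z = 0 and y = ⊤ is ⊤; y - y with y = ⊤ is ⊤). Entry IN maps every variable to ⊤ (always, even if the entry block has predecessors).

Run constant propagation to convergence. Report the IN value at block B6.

Answer: {a: 0, b: 0, c: ⊤, d: ⊤, e: 6, f: ⊤}

Working:
Per-block solution:
  B0:  IN=(all ⊤)  OUT={e:-1; rest ⊤}
  B1:  IN=(all ⊤)  OUT=(all ⊤)
  B2:  IN=(all ⊤)  OUT={a:0; rest ⊤}
  B3:  IN={a:0; rest ⊤}  OUT={a:0, b:0; rest ⊤}
  B4:  IN={a:0, b:0; rest ⊤}  OUT={a:0, b:0, e:6; rest ⊤}
  B5:  IN={a:0, b:0, e:6; rest ⊤}  OUT={a:0, b:0, e:6, f:0; rest ⊤}
  B6:  IN={a:0, b:0, e:6; rest ⊤}  OUT={b:0, e:6; rest ⊤}

Merge at B6: IN[B6] = OUT[B4] ⊔ OUT[B5] = {a: 0, b: 0, c: ⊤, d: ⊤, e: 6, f: ⊤}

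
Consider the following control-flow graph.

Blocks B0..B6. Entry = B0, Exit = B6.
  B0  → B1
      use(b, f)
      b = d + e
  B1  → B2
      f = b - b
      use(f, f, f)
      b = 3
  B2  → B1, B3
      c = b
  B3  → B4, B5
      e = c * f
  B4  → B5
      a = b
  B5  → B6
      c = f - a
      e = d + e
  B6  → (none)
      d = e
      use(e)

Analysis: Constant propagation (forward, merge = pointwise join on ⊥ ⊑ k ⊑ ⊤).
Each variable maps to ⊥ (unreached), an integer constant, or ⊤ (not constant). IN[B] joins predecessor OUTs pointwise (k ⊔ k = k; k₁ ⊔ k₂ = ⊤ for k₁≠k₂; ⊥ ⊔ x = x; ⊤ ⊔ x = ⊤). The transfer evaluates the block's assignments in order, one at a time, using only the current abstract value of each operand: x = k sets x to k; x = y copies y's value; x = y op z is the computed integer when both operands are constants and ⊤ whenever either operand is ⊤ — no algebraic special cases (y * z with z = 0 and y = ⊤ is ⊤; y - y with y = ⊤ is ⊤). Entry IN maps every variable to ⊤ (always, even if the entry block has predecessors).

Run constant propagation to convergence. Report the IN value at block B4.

Answer: {a: ⊤, b: 3, c: 3, d: ⊤, e: ⊤, f: ⊤}

Trace:
Converged values:
  B0: | IN=(all ⊤) | OUT=(all ⊤)
  B1: | IN=(all ⊤) | OUT={b:3; rest ⊤}
  B2: | IN={b:3; rest ⊤} | OUT={b:3, c:3; rest ⊤}
  B3: | IN={b:3, c:3; rest ⊤} | OUT={b:3, c:3; rest ⊤}
  B4: | IN={b:3, c:3; rest ⊤} | OUT={a:3, b:3, c:3; rest ⊤}
  B5: | IN={b:3, c:3; rest ⊤} | OUT={b:3; rest ⊤}
  B6: | IN={b:3; rest ⊤} | OUT={b:3; rest ⊤}

Merge at B4: IN[B4] = OUT[B3] = {a: ⊤, b: 3, c: 3, d: ⊤, e: ⊤, f: ⊤}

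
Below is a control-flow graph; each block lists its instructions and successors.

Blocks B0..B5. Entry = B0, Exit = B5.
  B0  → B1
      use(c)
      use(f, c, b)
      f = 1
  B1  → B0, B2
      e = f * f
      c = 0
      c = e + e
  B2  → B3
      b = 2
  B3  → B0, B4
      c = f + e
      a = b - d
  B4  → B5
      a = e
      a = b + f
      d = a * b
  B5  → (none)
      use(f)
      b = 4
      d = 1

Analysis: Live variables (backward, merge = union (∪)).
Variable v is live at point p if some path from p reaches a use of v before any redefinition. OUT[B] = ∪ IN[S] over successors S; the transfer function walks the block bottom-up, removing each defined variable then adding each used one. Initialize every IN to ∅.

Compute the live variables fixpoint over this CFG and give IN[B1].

Answer: {b, d, f}

Derivation:
Fixpoint table:
  B0:   IN={b, c, d, f}   OUT={b, d, f}
  B1:   IN={b, d, f}   OUT={b, c, d, e, f}
  B2:   IN={d, e, f}   OUT={b, d, e, f}
  B3:   IN={b, d, e, f}   OUT={b, c, d, e, f}
  B4:   IN={b, e, f}   OUT={f}
  B5:   IN={f}   OUT={}

Merge at B1: OUT[B1] = IN[B0] ⊔ IN[B2] = {b, c, d, e, f}
Applying B1's transfer function to that OUT value gives IN[B1] (row B1 above).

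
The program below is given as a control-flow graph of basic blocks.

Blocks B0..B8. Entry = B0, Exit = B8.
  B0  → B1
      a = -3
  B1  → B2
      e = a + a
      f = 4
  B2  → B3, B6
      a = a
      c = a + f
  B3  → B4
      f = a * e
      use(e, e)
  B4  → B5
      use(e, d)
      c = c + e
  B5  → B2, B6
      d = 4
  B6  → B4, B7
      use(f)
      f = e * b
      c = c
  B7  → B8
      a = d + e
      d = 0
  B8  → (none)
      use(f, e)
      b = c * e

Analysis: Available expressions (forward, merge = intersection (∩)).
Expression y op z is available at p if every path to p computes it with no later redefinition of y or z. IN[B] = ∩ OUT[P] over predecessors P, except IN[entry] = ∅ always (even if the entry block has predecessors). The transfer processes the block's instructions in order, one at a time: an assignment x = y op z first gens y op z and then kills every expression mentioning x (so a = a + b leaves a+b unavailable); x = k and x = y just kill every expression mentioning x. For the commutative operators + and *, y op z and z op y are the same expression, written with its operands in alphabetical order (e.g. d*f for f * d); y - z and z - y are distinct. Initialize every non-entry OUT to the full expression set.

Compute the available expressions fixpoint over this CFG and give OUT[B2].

Converged values:
  B0:  IN={}  OUT={}
  B1:  IN={}  OUT={a+a}
  B2:  IN={}  OUT={a+f}
  B3:  IN={a+f}  OUT={a*e}
  B4:  IN={}  OUT={}
  B5:  IN={}  OUT={}
  B6:  IN={}  OUT={b*e}
  B7:  IN={b*e}  OUT={b*e}
  B8:  IN={b*e}  OUT={c*e}

Merge at B2: IN[B2] = OUT[B1] ∩ OUT[B5] = {}
Applying B2's transfer function to that IN value gives OUT[B2] (row B2 above).

Answer: {a+f}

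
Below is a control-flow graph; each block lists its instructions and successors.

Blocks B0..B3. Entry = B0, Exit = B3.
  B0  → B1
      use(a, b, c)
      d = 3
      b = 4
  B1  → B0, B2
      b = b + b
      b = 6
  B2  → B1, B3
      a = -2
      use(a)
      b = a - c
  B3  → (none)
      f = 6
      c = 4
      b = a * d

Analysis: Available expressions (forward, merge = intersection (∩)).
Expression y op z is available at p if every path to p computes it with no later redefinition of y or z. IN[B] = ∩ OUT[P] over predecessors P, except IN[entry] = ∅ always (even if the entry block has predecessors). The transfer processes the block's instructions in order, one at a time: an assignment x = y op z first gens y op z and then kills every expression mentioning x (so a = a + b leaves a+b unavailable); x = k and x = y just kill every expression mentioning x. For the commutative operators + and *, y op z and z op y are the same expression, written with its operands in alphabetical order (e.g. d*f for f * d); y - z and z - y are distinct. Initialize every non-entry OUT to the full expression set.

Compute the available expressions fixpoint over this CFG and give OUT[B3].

Answer: {a*d}

Derivation:
Per-block solution:
  B0:  IN={}  OUT={}
  B1:  IN={}  OUT={}
  B2:  IN={}  OUT={a-c}
  B3:  IN={a-c}  OUT={a*d}

Merge at B3: IN[B3] = OUT[B2] = {a-c}
Applying B3's transfer function to that IN value gives OUT[B3] (row B3 above).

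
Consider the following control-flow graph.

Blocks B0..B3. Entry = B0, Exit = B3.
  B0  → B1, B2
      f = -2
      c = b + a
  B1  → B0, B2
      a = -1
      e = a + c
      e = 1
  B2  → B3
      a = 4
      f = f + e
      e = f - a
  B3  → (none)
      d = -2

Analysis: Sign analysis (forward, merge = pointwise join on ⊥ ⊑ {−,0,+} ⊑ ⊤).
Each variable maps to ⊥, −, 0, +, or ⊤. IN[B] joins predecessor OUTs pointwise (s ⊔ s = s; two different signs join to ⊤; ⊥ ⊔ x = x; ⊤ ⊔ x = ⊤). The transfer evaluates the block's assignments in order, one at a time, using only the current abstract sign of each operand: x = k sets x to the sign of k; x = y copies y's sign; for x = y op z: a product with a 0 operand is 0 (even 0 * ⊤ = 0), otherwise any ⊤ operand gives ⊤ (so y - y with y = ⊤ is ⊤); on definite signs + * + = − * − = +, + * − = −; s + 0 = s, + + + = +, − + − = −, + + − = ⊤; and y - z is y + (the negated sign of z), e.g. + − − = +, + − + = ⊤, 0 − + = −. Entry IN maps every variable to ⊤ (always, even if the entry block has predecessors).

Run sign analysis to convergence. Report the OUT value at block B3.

Answer: {a: +, b: ⊤, c: ⊤, d: -, e: ⊤, f: ⊤}

Working:
Fixpoint table:
  B0:   IN=(all ⊤)   OUT={f:-; rest ⊤}
  B1:   IN={f:-; rest ⊤}   OUT={a:-, e:+, f:-; rest ⊤}
  B2:   IN={f:-; rest ⊤}   OUT={a:+; rest ⊤}
  B3:   IN={a:+; rest ⊤}   OUT={a:+, d:-; rest ⊤}

Merge at B3: IN[B3] = OUT[B2] = {a: +, b: ⊤, c: ⊤, d: ⊤, e: ⊤, f: ⊤}
Applying B3's transfer function to that IN value gives OUT[B3] (row B3 above).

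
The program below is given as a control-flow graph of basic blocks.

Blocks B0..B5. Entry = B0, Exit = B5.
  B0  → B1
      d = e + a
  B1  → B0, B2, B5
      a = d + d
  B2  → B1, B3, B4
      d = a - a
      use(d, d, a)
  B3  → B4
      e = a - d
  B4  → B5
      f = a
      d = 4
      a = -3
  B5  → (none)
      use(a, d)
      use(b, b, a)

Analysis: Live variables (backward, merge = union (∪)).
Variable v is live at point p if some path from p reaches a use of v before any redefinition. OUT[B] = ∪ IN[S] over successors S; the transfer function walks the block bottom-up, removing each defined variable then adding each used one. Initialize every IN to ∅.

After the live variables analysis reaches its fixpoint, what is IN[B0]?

Per-block solution:
  B0:  IN={a, b, e}  OUT={b, d, e}
  B1:  IN={b, d, e}  OUT={a, b, d, e}
  B2:  IN={a, b, e}  OUT={a, b, d, e}
  B3:  IN={a, b, d}  OUT={a, b}
  B4:  IN={a, b}  OUT={a, b, d}
  B5:  IN={a, b, d}  OUT={}

Merge at B0: OUT[B0] = IN[B1] = {b, d, e}
Applying B0's transfer function to that OUT value gives IN[B0] (row B0 above).

Answer: {a, b, e}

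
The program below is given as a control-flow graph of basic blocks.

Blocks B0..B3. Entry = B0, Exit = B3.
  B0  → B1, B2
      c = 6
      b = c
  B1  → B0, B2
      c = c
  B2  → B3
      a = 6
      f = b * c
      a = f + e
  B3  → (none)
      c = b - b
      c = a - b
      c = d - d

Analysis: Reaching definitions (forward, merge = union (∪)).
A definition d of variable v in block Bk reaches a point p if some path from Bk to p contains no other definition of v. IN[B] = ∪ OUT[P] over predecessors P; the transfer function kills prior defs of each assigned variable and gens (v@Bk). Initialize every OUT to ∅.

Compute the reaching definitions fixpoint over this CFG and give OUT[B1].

Per-block solution:
  B0:   IN={b@B0, c@B1}   OUT={b@B0, c@B0}
  B1:   IN={b@B0, c@B0}   OUT={b@B0, c@B1}
  B2:   IN={b@B0, c@B0, c@B1}   OUT={a@B2, b@B0, c@B0, c@B1, f@B2}
  B3:   IN={a@B2, b@B0, c@B0, c@B1, f@B2}   OUT={a@B2, b@B0, c@B3, f@B2}

Merge at B1: IN[B1] = OUT[B0] = {b@B0, c@B0}
Applying B1's transfer function to that IN value gives OUT[B1] (row B1 above).

Answer: {b@B0, c@B1}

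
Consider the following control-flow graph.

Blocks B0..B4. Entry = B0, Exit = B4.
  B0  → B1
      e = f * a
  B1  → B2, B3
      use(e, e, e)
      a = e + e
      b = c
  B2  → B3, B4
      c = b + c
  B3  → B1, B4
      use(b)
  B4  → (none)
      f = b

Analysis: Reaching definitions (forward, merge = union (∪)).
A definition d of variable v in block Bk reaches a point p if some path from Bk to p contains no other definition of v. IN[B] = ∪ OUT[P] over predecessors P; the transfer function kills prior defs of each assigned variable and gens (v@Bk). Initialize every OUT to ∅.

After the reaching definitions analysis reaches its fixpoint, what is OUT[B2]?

Answer: {a@B1, b@B1, c@B2, e@B0}

Derivation:
Converged values:
  B0: | IN={} | OUT={e@B0}
  B1: | IN={a@B1, b@B1, c@B2, e@B0} | OUT={a@B1, b@B1, c@B2, e@B0}
  B2: | IN={a@B1, b@B1, c@B2, e@B0} | OUT={a@B1, b@B1, c@B2, e@B0}
  B3: | IN={a@B1, b@B1, c@B2, e@B0} | OUT={a@B1, b@B1, c@B2, e@B0}
  B4: | IN={a@B1, b@B1, c@B2, e@B0} | OUT={a@B1, b@B1, c@B2, e@B0, f@B4}

Merge at B2: IN[B2] = OUT[B1] = {a@B1, b@B1, c@B2, e@B0}
Applying B2's transfer function to that IN value gives OUT[B2] (row B2 above).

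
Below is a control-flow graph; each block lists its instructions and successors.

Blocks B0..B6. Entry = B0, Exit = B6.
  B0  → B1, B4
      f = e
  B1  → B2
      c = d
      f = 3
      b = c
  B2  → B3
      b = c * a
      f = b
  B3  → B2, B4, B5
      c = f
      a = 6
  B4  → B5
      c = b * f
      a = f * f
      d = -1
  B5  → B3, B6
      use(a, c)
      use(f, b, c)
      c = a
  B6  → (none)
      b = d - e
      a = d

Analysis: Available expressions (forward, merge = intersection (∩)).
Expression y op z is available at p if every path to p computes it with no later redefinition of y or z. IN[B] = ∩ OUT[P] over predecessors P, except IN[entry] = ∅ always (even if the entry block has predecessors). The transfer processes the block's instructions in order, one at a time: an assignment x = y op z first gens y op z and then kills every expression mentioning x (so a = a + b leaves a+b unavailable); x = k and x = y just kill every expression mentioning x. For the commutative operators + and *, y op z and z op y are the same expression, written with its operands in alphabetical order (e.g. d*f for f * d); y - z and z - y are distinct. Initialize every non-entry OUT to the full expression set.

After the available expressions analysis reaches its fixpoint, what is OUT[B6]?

Per-block solution:
  B0:  IN={}  OUT={}
  B1:  IN={}  OUT={}
  B2:  IN={}  OUT={a*c}
  B3:  IN={}  OUT={}
  B4:  IN={}  OUT={b*f, f*f}
  B5:  IN={}  OUT={}
  B6:  IN={}  OUT={d-e}

Merge at B6: IN[B6] = OUT[B5] = {}
Applying B6's transfer function to that IN value gives OUT[B6] (row B6 above).

Answer: {d-e}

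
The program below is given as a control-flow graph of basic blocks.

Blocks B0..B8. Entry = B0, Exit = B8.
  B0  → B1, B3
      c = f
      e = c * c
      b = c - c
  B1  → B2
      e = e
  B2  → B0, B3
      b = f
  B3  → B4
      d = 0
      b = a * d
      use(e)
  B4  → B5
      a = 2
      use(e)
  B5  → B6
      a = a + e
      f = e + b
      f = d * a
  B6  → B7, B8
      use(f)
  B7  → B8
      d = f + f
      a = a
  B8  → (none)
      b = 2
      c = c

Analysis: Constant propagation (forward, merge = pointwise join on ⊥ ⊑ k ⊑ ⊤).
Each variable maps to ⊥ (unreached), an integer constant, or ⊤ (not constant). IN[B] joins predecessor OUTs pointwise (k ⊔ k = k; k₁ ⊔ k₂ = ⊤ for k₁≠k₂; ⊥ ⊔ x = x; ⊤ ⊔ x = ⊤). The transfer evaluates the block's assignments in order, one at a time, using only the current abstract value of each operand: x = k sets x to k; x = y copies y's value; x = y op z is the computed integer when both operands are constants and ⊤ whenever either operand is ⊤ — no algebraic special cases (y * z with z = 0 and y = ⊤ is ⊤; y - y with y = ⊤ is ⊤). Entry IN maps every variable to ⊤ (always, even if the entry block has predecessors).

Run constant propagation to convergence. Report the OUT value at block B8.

Answer: {a: ⊤, b: 2, c: ⊤, d: ⊤, e: ⊤, f: ⊤}

Derivation:
Per-block solution:
  B0: | IN=(all ⊤) | OUT=(all ⊤)
  B1: | IN=(all ⊤) | OUT=(all ⊤)
  B2: | IN=(all ⊤) | OUT=(all ⊤)
  B3: | IN=(all ⊤) | OUT={d:0; rest ⊤}
  B4: | IN={d:0; rest ⊤} | OUT={a:2, d:0; rest ⊤}
  B5: | IN={a:2, d:0; rest ⊤} | OUT={d:0; rest ⊤}
  B6: | IN={d:0; rest ⊤} | OUT={d:0; rest ⊤}
  B7: | IN={d:0; rest ⊤} | OUT=(all ⊤)
  B8: | IN=(all ⊤) | OUT={b:2; rest ⊤}

Merge at B8: IN[B8] = OUT[B6] ⊔ OUT[B7] = {a: ⊤, b: ⊤, c: ⊤, d: ⊤, e: ⊤, f: ⊤}
Applying B8's transfer function to that IN value gives OUT[B8] (row B8 above).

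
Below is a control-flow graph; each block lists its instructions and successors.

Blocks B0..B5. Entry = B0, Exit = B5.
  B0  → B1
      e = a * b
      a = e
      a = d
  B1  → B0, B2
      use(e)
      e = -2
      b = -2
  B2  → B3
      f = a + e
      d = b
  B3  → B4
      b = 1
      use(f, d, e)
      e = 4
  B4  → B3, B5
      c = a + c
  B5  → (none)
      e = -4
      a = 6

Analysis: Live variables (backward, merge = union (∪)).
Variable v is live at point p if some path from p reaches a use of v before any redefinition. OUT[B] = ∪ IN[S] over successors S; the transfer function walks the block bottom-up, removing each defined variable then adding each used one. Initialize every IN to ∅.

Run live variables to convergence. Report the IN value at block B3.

Per-block solution:
  B0: | IN={a, b, c, d} | OUT={a, c, d, e}
  B1: | IN={a, c, d, e} | OUT={a, b, c, d, e}
  B2: | IN={a, b, c, e} | OUT={a, c, d, e, f}
  B3: | IN={a, c, d, e, f} | OUT={a, c, d, e, f}
  B4: | IN={a, c, d, e, f} | OUT={a, c, d, e, f}
  B5: | IN={} | OUT={}

Merge at B3: OUT[B3] = IN[B4] = {a, c, d, e, f}
Applying B3's transfer function to that OUT value gives IN[B3] (row B3 above).

Answer: {a, c, d, e, f}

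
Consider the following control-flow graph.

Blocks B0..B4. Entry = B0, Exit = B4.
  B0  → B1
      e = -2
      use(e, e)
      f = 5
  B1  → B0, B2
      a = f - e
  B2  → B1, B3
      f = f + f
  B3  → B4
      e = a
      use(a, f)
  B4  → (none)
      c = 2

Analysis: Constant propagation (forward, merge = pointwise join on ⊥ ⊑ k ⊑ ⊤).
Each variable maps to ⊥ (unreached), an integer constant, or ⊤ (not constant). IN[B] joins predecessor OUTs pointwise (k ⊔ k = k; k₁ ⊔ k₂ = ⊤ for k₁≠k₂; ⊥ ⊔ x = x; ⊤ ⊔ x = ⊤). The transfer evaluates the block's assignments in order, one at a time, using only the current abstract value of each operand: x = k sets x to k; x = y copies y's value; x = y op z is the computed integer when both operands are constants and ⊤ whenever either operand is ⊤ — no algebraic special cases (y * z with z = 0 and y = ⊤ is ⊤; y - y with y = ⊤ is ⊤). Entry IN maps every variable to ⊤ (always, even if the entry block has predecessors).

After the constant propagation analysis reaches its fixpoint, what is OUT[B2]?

Fixpoint table:
  B0:  IN=(all ⊤)  OUT={e:-2, f:5; rest ⊤}
  B1:  IN={e:-2; rest ⊤}  OUT={e:-2; rest ⊤}
  B2:  IN={e:-2; rest ⊤}  OUT={e:-2; rest ⊤}
  B3:  IN={e:-2; rest ⊤}  OUT=(all ⊤)
  B4:  IN=(all ⊤)  OUT={c:2; rest ⊤}

Merge at B2: IN[B2] = OUT[B1] = {a: ⊤, b: ⊤, c: ⊤, d: ⊤, e: -2, f: ⊤}
Applying B2's transfer function to that IN value gives OUT[B2] (row B2 above).

Answer: {a: ⊤, b: ⊤, c: ⊤, d: ⊤, e: -2, f: ⊤}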